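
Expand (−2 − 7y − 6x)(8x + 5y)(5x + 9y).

(−2 − 7y − 6x)(8x + 5y)(5x + 9y)
= (−16x − 10y − 56xy − 35y^2 − 48x^2 − 30xy)(5x + 9y)    [distributive law]
= (−16x − 10y − 86xy − 35y^2 − 48x^2)(5x + 9y)    [combine like terms]
= −80x^2 − 144xy − 50xy − 90y^2 − 430x^2y − 774xy^2 − 175xy^2 − 315y^3 − 240x^3 − 432x^2y    [distributive law]
= −80x^2 − 194xy − 90y^2 − 862x^2y − 949xy^2 − 315y^3 − 240x^3    [combine like terms]

−80x^2 − 194xy − 90y^2 − 862x^2y − 949xy^2 − 315y^3 − 240x^3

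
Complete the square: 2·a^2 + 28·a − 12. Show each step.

2·a^2 + 28·a − 12
= 2(a^2 + 14·a) − 12    [factor out 2 from the a-terms]
= 2(a^2 + 14·a + 49 − 49) − 12    [add and subtract 49 inside the bracket]
= 2(a + 7)^2 − 98 − 12    [perfect-square identity]
= 2(a + 7)^2 − 110    [combine constants]

2(a + 7)^2 − 110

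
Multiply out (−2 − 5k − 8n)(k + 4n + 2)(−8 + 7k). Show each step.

68k − 44k² + 192n + 56kn + 32 − 35k³ − 196k²n + 256n² − 224kn²

(−2 − 5k − 8n)(k + 4n + 2)(−8 + 7k)
= (−2k − 8n − 4 − 5k² − 20kn − 10k − 8kn − 32n² − 16n)(−8 + 7k)    [distributive law]
= (−12k − 24n − 4 − 5k² − 28kn − 32n²)(−8 + 7k)    [combine like terms]
= 96k − 84k² + 192n − 168kn + 32 − 28k + 40k² − 35k³ + 224kn − 196k²n + 256n² − 224kn²    [distributive law]
= 68k − 44k² + 192n + 56kn + 32 − 35k³ − 196k²n + 256n² − 224kn²    [combine like terms]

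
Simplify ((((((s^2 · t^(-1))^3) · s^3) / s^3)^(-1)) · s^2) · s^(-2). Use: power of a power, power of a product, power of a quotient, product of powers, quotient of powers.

s^(-6)·t^3

((((((s^2 · t^(-1))^3) · s^3) / s^3)^(-1)) · s^2) · s^(-2)
= ((((((s^2 · t^(-1))^3) · s^3)^(-1)) / ((s^3)^(-1))) · s^2) · s^(-2)    [power of a quotient]
= ((((((s^2 · t^(-1))^3)^(-1)) · ((s^3)^(-1))) / ((s^3)^(-1))) · s^2) · s^(-2)    [power of a product]
= (((((s^2 · t^(-1))^(-3)) · ((s^3)^(-1))) / ((s^3)^(-1))) · s^2) · s^(-2)    [power of a power]
= ((((((s^2)^(-3)) · ((t^(-1))^(-3))) · ((s^3)^(-1))) / ((s^3)^(-1))) · s^2) · s^(-2)    [power of a product]
= ((((s^(-6) · ((t^(-1))^(-3))) · ((s^3)^(-1))) / ((s^3)^(-1))) · s^2) · s^(-2)    [power of a power]
= ((((s^(-6) · t^3) · ((s^3)^(-1))) / ((s^3)^(-1))) · s^2) · s^(-2)    [power of a power]
= ((((s^(-6) · t^3) · s^(-3)) / ((s^3)^(-1))) · s^2) · s^(-2)    [power of a power]
= ((((s^(-6) · t^3) · s^(-3)) / s^(-3)) · s^2) · s^(-2)    [power of a power]
= s^(-6)·t^3    [quotient of powers; product of powers]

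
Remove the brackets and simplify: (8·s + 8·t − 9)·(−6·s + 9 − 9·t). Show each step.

−48·s^2 + 126·s − 120·s·t + 153·t − 72·t^2 − 81

(8·s + 8·t − 9)·(−6·s + 9 − 9·t)
= −48·s^2 + 72·s − 72·s·t − 48·s·t + 72·t − 72·t^2 + 54·s − 81 + 81·t    [distributive law]
= −48·s^2 + 126·s − 120·s·t + 153·t − 72·t^2 − 81    [combine like terms]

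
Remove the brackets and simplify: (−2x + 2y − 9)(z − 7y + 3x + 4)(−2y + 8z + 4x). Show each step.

(−2x + 2y − 9)(z − 7y + 3x + 4)(−2y + 8z + 4x)
= (−2xz + 14xy − 6x² − 8x + 2yz − 14y² + 6xy + 8y − 9z + 63y − 27x − 36)(−2y + 8z + 4x)    [distributive law]
= (−2xz + 20xy − 6x² − 35x + 2yz − 14y² + 71y − 9z − 36)(−2y + 8z + 4x)    [combine like terms]
= 4xyz − 16xz² − 8x²z − 40xy² + 160xyz + 80x²y + 12x²y − 48x²z − 24x³ + 70xy − 280xz − 140x² − 4y²z + 16yz² + 8xyz + 28y³ − 112y²z − 56xy² − 142y² + 568yz + 284xy + 18yz − 72z² − 36xz + 72y − 288z − 144x    [distributive law]
= 172xyz − 16xz² − 56x²z − 96xy² + 92x²y − 24x³ + 354xy − 316xz − 140x² − 116y²z + 16yz² + 28y³ − 142y² + 586yz − 72z² + 72y − 288z − 144x    [combine like terms]

172xyz − 16xz² − 56x²z − 96xy² + 92x²y − 24x³ + 354xy − 316xz − 140x² − 116y²z + 16yz² + 28y³ − 142y² + 586yz − 72z² + 72y − 288z − 144x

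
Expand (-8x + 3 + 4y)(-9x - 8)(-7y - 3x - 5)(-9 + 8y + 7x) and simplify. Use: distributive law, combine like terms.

-85x^2y - 1404x^2y^2 - 4500x^3y - 1353x^3 - 1512x^4 + 3448x^2 + 1239xy - 564xy^2 + 1857x - 1992y + 608y^2 - 1080 + 2016xy^3 + 1792y^3

(-8x + 3 + 4y)(-9x - 8)(-7y - 3x - 5)(-9 + 8y + 7x)
= (72x^2 + 64x - 27x - 24 - 36xy - 32y)(-7y - 3x - 5)(-9 + 8y + 7x)    [distributive law]
= (72x^2 + 37x - 24 - 36xy - 32y)(-7y - 3x - 5)(-9 + 8y + 7x)    [combine like terms]
= (-504x^2y - 216x^3 - 360x^2 - 259xy - 111x^2 - 185x + 168y + 72x + 120 + 252xy^2 + 108x^2y + 180xy + 224y^2 + 96xy + 160y)(-9 + 8y + 7x)    [distributive law]
= (-396x^2y - 216x^3 - 471x^2 + 17xy - 113x + 328y + 120 + 252xy^2 + 224y^2)(-9 + 8y + 7x)    [combine like terms]
= 3564x^2y - 3168x^2y^2 - 2772x^3y + 1944x^3 - 1728x^3y - 1512x^4 + 4239x^2 - 3768x^2y - 3297x^3 - 153xy + 136xy^2 + 119x^2y + 1017x - 904xy - 791x^2 - 2952y + 2624y^2 + 2296xy - 1080 + 960y + 840x - 2268xy^2 + 2016xy^3 + 1764x^2y^2 - 2016y^2 + 1792y^3 + 1568xy^2    [distributive law]
= -85x^2y - 1404x^2y^2 - 4500x^3y - 1353x^3 - 1512x^4 + 3448x^2 + 1239xy - 564xy^2 + 1857x - 1992y + 608y^2 - 1080 + 2016xy^3 + 1792y^3    [combine like terms]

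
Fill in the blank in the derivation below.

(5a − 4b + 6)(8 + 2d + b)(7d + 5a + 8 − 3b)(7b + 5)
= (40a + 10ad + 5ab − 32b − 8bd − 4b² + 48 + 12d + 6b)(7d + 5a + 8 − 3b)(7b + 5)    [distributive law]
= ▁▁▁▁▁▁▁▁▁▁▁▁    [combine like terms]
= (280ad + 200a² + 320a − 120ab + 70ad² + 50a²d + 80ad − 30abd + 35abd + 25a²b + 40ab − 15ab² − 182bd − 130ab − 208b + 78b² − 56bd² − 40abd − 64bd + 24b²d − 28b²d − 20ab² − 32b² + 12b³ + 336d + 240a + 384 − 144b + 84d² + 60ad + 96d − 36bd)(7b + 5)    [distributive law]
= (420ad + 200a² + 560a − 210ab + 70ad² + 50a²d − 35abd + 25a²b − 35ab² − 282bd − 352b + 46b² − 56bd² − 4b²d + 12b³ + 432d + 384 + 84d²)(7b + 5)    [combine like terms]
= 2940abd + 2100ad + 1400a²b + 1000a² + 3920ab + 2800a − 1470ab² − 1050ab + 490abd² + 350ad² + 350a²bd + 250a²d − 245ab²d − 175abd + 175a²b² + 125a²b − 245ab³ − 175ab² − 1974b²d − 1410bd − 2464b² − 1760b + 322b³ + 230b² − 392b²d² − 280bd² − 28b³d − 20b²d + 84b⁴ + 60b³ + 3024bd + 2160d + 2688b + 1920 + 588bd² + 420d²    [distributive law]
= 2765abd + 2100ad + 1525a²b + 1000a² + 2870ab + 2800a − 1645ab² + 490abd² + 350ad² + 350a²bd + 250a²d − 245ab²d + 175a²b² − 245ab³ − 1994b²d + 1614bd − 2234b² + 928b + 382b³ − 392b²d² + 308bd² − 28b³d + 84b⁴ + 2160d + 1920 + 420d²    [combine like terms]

Applying combine like terms to the line above:

(40a + 10ad + 5ab − 26b − 8bd − 4b² + 48 + 12d)(7d + 5a + 8 − 3b)(7b + 5)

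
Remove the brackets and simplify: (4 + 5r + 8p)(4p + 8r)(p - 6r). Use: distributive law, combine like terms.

16p^2 - 64pr - 192r^2 - 108p^2r - 464pr^2 - 240r^3 + 32p^3

(4 + 5r + 8p)(4p + 8r)(p - 6r)
= (16p + 32r + 20pr + 40r^2 + 32p^2 + 64pr)(p - 6r)    [distributive law]
= (16p + 32r + 84pr + 40r^2 + 32p^2)(p - 6r)    [combine like terms]
= 16p^2 - 96pr + 32pr - 192r^2 + 84p^2r - 504pr^2 + 40pr^2 - 240r^3 + 32p^3 - 192p^2r    [distributive law]
= 16p^2 - 64pr - 192r^2 - 108p^2r - 464pr^2 - 240r^3 + 32p^3    [combine like terms]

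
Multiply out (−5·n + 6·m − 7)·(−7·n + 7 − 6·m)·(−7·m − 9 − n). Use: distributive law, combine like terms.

−233·m·n² − 329·n² − 35·n³ − 74·m·n − 77·n + 120·m²·n − 264·m² − 413·m + 252·m³ + 441

(−5·n + 6·m − 7)·(−7·n + 7 − 6·m)·(−7·m − 9 − n)
= (35·n² − 35·n + 30·m·n − 42·m·n + 42·m − 36·m² + 49·n − 49 + 42·m)·(−7·m − 9 − n)    [distributive law]
= (35·n² + 14·n − 12·m·n + 84·m − 36·m² − 49)·(−7·m − 9 − n)    [combine like terms]
= −245·m·n² − 315·n² − 35·n³ − 98·m·n − 126·n − 14·n² + 84·m²·n + 108·m·n + 12·m·n² − 588·m² − 756·m − 84·m·n + 252·m³ + 324·m² + 36·m²·n + 343·m + 441 + 49·n    [distributive law]
= −233·m·n² − 329·n² − 35·n³ − 74·m·n − 77·n + 120·m²·n − 264·m² − 413·m + 252·m³ + 441    [combine like terms]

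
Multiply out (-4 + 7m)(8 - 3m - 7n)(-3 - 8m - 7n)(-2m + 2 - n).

-88m + 192 + 184n - 1066m^2 - 1438mn - 532n^2 + 1298m^3 + 2665m^2n + 1631mn^2 + 196n^3 - 336m^4 - 1246m^3n - 1225m^2n^2 - 343mn^3

(-4 + 7m)(8 - 3m - 7n)(-3 - 8m - 7n)(-2m + 2 - n)
= (-32 + 12m + 28n + 56m - 21m^2 - 49mn)(-3 - 8m - 7n)(-2m + 2 - n)    [distributive law]
= (-32 + 68m + 28n - 21m^2 - 49mn)(-3 - 8m - 7n)(-2m + 2 - n)    [combine like terms]
= (96 + 256m + 224n - 204m - 544m^2 - 476mn - 84n - 224mn - 196n^2 + 63m^2 + 168m^3 + 147m^2n + 147mn + 392m^2n + 343mn^2)(-2m + 2 - n)    [distributive law]
= (96 + 52m + 140n - 481m^2 - 553mn - 196n^2 + 168m^3 + 539m^2n + 343mn^2)(-2m + 2 - n)    [combine like terms]
= -192m + 192 - 96n - 104m^2 + 104m - 52mn - 280mn + 280n - 140n^2 + 962m^3 - 962m^2 + 481m^2n + 1106m^2n - 1106mn + 553mn^2 + 392mn^2 - 392n^2 + 196n^3 - 336m^4 + 336m^3 - 168m^3n - 1078m^3n + 1078m^2n - 539m^2n^2 - 686m^2n^2 + 686mn^2 - 343mn^3    [distributive law]
= -88m + 192 + 184n - 1066m^2 - 1438mn - 532n^2 + 1298m^3 + 2665m^2n + 1631mn^2 + 196n^3 - 336m^4 - 1246m^3n - 1225m^2n^2 - 343mn^3    [combine like terms]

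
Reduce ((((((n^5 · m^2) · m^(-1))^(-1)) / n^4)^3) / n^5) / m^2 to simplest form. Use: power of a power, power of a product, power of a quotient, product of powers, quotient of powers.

((((((n^5 · m^2) · m^(-1))^(-1)) / n^4)^3) / n^5) / m^2
= ((((((n^5 · m^2) · m^(-1))^(-1))^3) / ((n^4)^3)) / n^5) / m^2    [power of a quotient]
= (((((n^5 · m^2) · m^(-1))^(-3)) / ((n^4)^3)) / n^5) / m^2    [power of a power]
= (((((n^5 · m^2)^(-3)) · ((m^(-1))^(-3))) / ((n^4)^3)) / n^5) / m^2    [power of a product]
= ((((((n^5)^(-3)) · ((m^2)^(-3))) · ((m^(-1))^(-3))) / ((n^4)^3)) / n^5) / m^2    [power of a product]
= ((((n^(-15) · ((m^2)^(-3))) · ((m^(-1))^(-3))) / ((n^4)^3)) / n^5) / m^2    [power of a power]
= ((((n^(-15) · m^(-6)) · ((m^(-1))^(-3))) / ((n^4)^3)) / n^5) / m^2    [power of a power]
= ((((n^(-15) · m^(-6)) · m^3) / ((n^4)^3)) / n^5) / m^2    [power of a power]
= ((((n^(-15) · m^(-6)) · m^3) / n^12) / n^5) / m^2    [power of a power]
= m^(-5)·n^(-32)    [quotient of powers; product of powers]

m^(-5)·n^(-32)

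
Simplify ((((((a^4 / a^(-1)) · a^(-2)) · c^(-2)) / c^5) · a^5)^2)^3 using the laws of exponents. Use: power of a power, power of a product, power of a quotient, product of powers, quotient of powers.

a^48c^(-42)

((((((a^4 / a^(-1)) · a^(-2)) · c^(-2)) / c^5) · a^5)^2)^3
= (((((a^4 / a^(-1)) · a^(-2)) · c^(-2)) / c^5) · a^5)^6    [power of a power]
= (((((a^4 / a^(-1)) · a^(-2)) · c^(-2)) / c^5)^6) · ((a^5)^6)    [power of a product]
= (((((a^4 / a^(-1)) · a^(-2)) · c^(-2))^6) / ((c^5)^6)) · ((a^5)^6)    [power of a quotient]
= (((((a^4 / a^(-1)) · a^(-2))^6) · ((c^(-2))^6)) / ((c^5)^6)) · ((a^5)^6)    [power of a product]
= (((((a^4 / a^(-1))^6) · ((a^(-2))^6)) · ((c^(-2))^6)) / ((c^5)^6)) · ((a^5)^6)    [power of a product]
= ((((((a^4)^6) / ((a^(-1))^6)) · ((a^(-2))^6)) · ((c^(-2))^6)) / ((c^5)^6)) · ((a^5)^6)    [power of a quotient]
= ((((a^24 / ((a^(-1))^6)) · ((a^(-2))^6)) · ((c^(-2))^6)) / ((c^5)^6)) · ((a^5)^6)    [power of a power]
= ((((a^24 / a^(-6)) · ((a^(-2))^6)) · ((c^(-2))^6)) / ((c^5)^6)) · ((a^5)^6)    [power of a power]
= (((a^30 · ((a^(-2))^6)) · ((c^(-2))^6)) / ((c^5)^6)) · ((a^5)^6)    [quotient of powers]
= (((a^30 · a^(-12)) · ((c^(-2))^6)) / ((c^5)^6)) · ((a^5)^6)    [power of a power]
= ((a^18 · ((c^(-2))^6)) / ((c^5)^6)) · ((a^5)^6)    [product of powers]
= ((a^18 · c^(-12)) / ((c^5)^6)) · ((a^5)^6)    [power of a power]
= ((a^18 · c^(-12)) / c^30) · ((a^5)^6)    [power of a power]
= ((a^18 · c^(-12)) / c^30) · a^30    [power of a power]
= a^48c^(-42)    [quotient of powers; product of powers]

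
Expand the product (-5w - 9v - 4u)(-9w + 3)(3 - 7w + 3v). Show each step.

240w^2 - 315w^3 - 432vw^2 - 45w + 387vw + 243v^2w - 81v - 81v^2 + 192uw - 252uw^2 + 108uvw - 36u - 36uv

(-5w - 9v - 4u)(-9w + 3)(3 - 7w + 3v)
= (45w^2 - 15w + 81vw - 27v + 36uw - 12u)(3 - 7w + 3v)    [distributive law]
= 135w^2 - 315w^3 + 135vw^2 - 45w + 105w^2 - 45vw + 243vw - 567vw^2 + 243v^2w - 81v + 189vw - 81v^2 + 108uw - 252uw^2 + 108uvw - 36u + 84uw - 36uv    [distributive law]
= 240w^2 - 315w^3 - 432vw^2 - 45w + 387vw + 243v^2w - 81v - 81v^2 + 192uw - 252uw^2 + 108uvw - 36u - 36uv    [combine like terms]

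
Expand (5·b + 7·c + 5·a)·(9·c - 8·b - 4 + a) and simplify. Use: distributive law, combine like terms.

-11·b·c - 40·b^2 - 20·b - 35·a·b + 63·c^2 - 28·c + 52·a·c - 20·a + 5·a^2

(5·b + 7·c + 5·a)·(9·c - 8·b - 4 + a)
= 45·b·c - 40·b^2 - 20·b + 5·a·b + 63·c^2 - 56·b·c - 28·c + 7·a·c + 45·a·c - 40·a·b - 20·a + 5·a^2    [distributive law]
= -11·b·c - 40·b^2 - 20·b - 35·a·b + 63·c^2 - 28·c + 52·a·c - 20·a + 5·a^2    [combine like terms]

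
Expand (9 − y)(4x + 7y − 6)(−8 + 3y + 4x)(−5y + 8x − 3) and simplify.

(9 − y)(4x + 7y − 6)(−8 + 3y + 4x)(−5y + 8x − 3)
= (36x + 63y − 54 − 4xy − 7y^2 + 6y)(−8 + 3y + 4x)(−5y + 8x − 3)    [distributive law]
= (36x + 69y − 54 − 4xy − 7y^2)(−8 + 3y + 4x)(−5y + 8x − 3)    [combine like terms]
= (−288x + 108xy + 144x^2 − 552y + 207y^2 + 276xy + 432 − 162y − 216x + 32xy − 12xy^2 − 16x^2y + 56y^2 − 21y^3 − 28xy^2)(−5y + 8x − 3)    [distributive law]
= (−504x + 416xy + 144x^2 − 714y + 263y^2 + 432 − 40xy^2 − 16x^2y − 21y^3)(−5y + 8x − 3)    [combine like terms]
= 2520xy − 4032x^2 + 1512x − 2080xy^2 + 3328x^2y − 1248xy − 720x^2y + 1152x^3 − 432x^2 + 3570y^2 − 5712xy + 2142y − 1315y^3 + 2104xy^2 − 789y^2 − 2160y + 3456x − 1296 + 200xy^3 − 320x^2y^2 + 120xy^2 + 80x^2y^2 − 128x^3y + 48x^2y + 105y^4 − 168xy^3 + 63y^3    [distributive law]
= −4440xy − 4464x^2 + 4968x + 144xy^2 + 2656x^2y + 1152x^3 + 2781y^2 − 18y − 1252y^3 − 1296 + 32xy^3 − 240x^2y^2 − 128x^3y + 105y^4    [combine like terms]

−4440xy − 4464x^2 + 4968x + 144xy^2 + 2656x^2y + 1152x^3 + 2781y^2 − 18y − 1252y^3 − 1296 + 32xy^3 − 240x^2y^2 − 128x^3y + 105y^4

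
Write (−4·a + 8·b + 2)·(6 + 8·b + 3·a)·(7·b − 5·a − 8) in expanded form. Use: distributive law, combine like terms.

−382·a·b + 186·a^2 + 84·a − 376·a·b^2 − 44·a^2·b + 60·a^3 − 64·b^2 − 428·b + 448·b^3 − 96

(−4·a + 8·b + 2)·(6 + 8·b + 3·a)·(7·b − 5·a − 8)
= (−24·a − 32·a·b − 12·a^2 + 48·b + 64·b^2 + 24·a·b + 12 + 16·b + 6·a)·(7·b − 5·a − 8)    [distributive law]
= (−18·a − 8·a·b − 12·a^2 + 64·b + 64·b^2 + 12)·(7·b − 5·a − 8)    [combine like terms]
= −126·a·b + 90·a^2 + 144·a − 56·a·b^2 + 40·a^2·b + 64·a·b − 84·a^2·b + 60·a^3 + 96·a^2 + 448·b^2 − 320·a·b − 512·b + 448·b^3 − 320·a·b^2 − 512·b^2 + 84·b − 60·a − 96    [distributive law]
= −382·a·b + 186·a^2 + 84·a − 376·a·b^2 − 44·a^2·b + 60·a^3 − 64·b^2 − 428·b + 448·b^3 − 96    [combine like terms]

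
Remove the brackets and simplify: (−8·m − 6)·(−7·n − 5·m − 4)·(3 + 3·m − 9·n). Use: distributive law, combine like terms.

(−8·m − 6)·(−7·n − 5·m − 4)·(3 + 3·m − 9·n)
= (56·m·n + 40·m^2 + 32·m + 42·n + 30·m + 24)·(3 + 3·m − 9·n)    [distributive law]
= (56·m·n + 40·m^2 + 62·m + 42·n + 24)·(3 + 3·m − 9·n)    [combine like terms]
= 168·m·n + 168·m^2·n − 504·m·n^2 + 120·m^2 + 120·m^3 − 360·m^2·n + 186·m + 186·m^2 − 558·m·n + 126·n + 126·m·n − 378·n^2 + 72 + 72·m − 216·n    [distributive law]
= −264·m·n − 192·m^2·n − 504·m·n^2 + 306·m^2 + 120·m^3 + 258·m − 90·n − 378·n^2 + 72    [combine like terms]

−264·m·n − 192·m^2·n − 504·m·n^2 + 306·m^2 + 120·m^3 + 258·m − 90·n − 378·n^2 + 72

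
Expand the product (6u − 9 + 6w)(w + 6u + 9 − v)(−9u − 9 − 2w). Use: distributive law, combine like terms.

−450u²w − 783uw − 138uw² − 324u³ − 324u² + 54u²v − 27uv + 66uvw − 243w − 144w² + 729u + 729 − 81v + 36vw − 12w³ + 12vw²

(6u − 9 + 6w)(w + 6u + 9 − v)(−9u − 9 − 2w)
= (6uw + 36u² + 54u − 6uv − 9w − 54u − 81 + 9v + 6w² + 36uw + 54w − 6vw)(−9u − 9 − 2w)    [distributive law]
= (42uw + 36u² − 6uv + 45w − 81 + 9v + 6w² − 6vw)(−9u − 9 − 2w)    [combine like terms]
= −378u²w − 378uw − 84uw² − 324u³ − 324u² − 72u²w + 54u²v + 54uv + 12uvw − 405uw − 405w − 90w² + 729u + 729 + 162w − 81uv − 81v − 18vw − 54uw² − 54w² − 12w³ + 54uvw + 54vw + 12vw²    [distributive law]
= −450u²w − 783uw − 138uw² − 324u³ − 324u² + 54u²v − 27uv + 66uvw − 243w − 144w² + 729u + 729 − 81v + 36vw − 12w³ + 12vw²    [combine like terms]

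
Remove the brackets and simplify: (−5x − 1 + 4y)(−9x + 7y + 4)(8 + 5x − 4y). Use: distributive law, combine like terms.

(−5x − 1 + 4y)(−9x + 7y + 4)(8 + 5x − 4y)
= (45x^2 − 35xy − 20x + 9x − 7y − 4 − 36xy + 28y^2 + 16y)(8 + 5x − 4y)    [distributive law]
= (45x^2 − 71xy − 11x + 9y − 4 + 28y^2)(8 + 5x − 4y)    [combine like terms]
= 360x^2 + 225x^3 − 180x^2y − 568xy − 355x^2y + 284xy^2 − 88x − 55x^2 + 44xy + 72y + 45xy − 36y^2 − 32 − 20x + 16y + 224y^2 + 140xy^2 − 112y^3    [distributive law]
= 305x^2 + 225x^3 − 535x^2y − 479xy + 424xy^2 − 108x + 88y + 188y^2 − 32 − 112y^3    [combine like terms]

305x^2 + 225x^3 − 535x^2y − 479xy + 424xy^2 − 108x + 88y + 188y^2 − 32 − 112y^3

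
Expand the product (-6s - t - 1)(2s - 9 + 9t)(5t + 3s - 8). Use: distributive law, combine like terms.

-228s^2t - 36s^3 + 252s^2 + 708st - 389s - 307st^2 - 45t^3 + 72t^2 + 45t - 72

(-6s - t - 1)(2s - 9 + 9t)(5t + 3s - 8)
= (-12s^2 + 54s - 54st - 2st + 9t - 9t^2 - 2s + 9 - 9t)(5t + 3s - 8)    [distributive law]
= (-12s^2 + 52s - 56st - 9t^2 + 9)(5t + 3s - 8)    [combine like terms]
= -60s^2t - 36s^3 + 96s^2 + 260st + 156s^2 - 416s - 280st^2 - 168s^2t + 448st - 45t^3 - 27st^2 + 72t^2 + 45t + 27s - 72    [distributive law]
= -228s^2t - 36s^3 + 252s^2 + 708st - 389s - 307st^2 - 45t^3 + 72t^2 + 45t - 72    [combine like terms]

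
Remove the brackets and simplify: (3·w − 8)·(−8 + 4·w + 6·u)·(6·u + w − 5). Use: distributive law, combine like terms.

−474·u·w − 116·w^2 + 344·w + 90·u·w^2 + 12·w^3 + 108·u^2·w + 624·u − 320 − 288·u^2

(3·w − 8)·(−8 + 4·w + 6·u)·(6·u + w − 5)
= (−24·w + 12·w^2 + 18·u·w + 64 − 32·w − 48·u)·(6·u + w − 5)    [distributive law]
= (−56·w + 12·w^2 + 18·u·w + 64 − 48·u)·(6·u + w − 5)    [combine like terms]
= −336·u·w − 56·w^2 + 280·w + 72·u·w^2 + 12·w^3 − 60·w^2 + 108·u^2·w + 18·u·w^2 − 90·u·w + 384·u + 64·w − 320 − 288·u^2 − 48·u·w + 240·u    [distributive law]
= −474·u·w − 116·w^2 + 344·w + 90·u·w^2 + 12·w^3 + 108·u^2·w + 624·u − 320 − 288·u^2    [combine like terms]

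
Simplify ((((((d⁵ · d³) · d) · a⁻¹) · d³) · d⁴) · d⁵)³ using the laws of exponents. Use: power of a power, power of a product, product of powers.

a⁻³d⁶³

((((((d⁵ · d³) · d) · a⁻¹) · d³) · d⁴) · d⁵)³
= ((((((d⁵ · d³) · d) · a⁻¹) · d³) · d⁴)³) · ((d⁵)³)    [power of a product]
= ((((((d⁵ · d³) · d) · a⁻¹) · d³)³) · ((d⁴)³)) · ((d⁵)³)    [power of a product]
= ((((((d⁵ · d³) · d) · a⁻¹)³) · ((d³)³)) · ((d⁴)³)) · ((d⁵)³)    [power of a product]
= ((((((d⁵ · d³) · d)³) · ((a⁻¹)³)) · ((d³)³)) · ((d⁴)³)) · ((d⁵)³)    [power of a product]
= ((((((d⁵ · d³)³) · (d³)) · ((a⁻¹)³)) · ((d³)³)) · ((d⁴)³)) · ((d⁵)³)    [power of a product]
= (((((((d⁵)³) · ((d³)³)) · (d³)) · ((a⁻¹)³)) · ((d³)³)) · ((d⁴)³)) · ((d⁵)³)    [power of a product]
= (((((d¹⁵ · ((d³)³)) · (d³)) · ((a⁻¹)³)) · ((d³)³)) · ((d⁴)³)) · ((d⁵)³)    [power of a power]
= (((((d¹⁵ · d⁹) · (d³)) · ((a⁻¹)³)) · ((d³)³)) · ((d⁴)³)) · ((d⁵)³)    [power of a power]
= ((((d²⁴ · (d³)) · ((a⁻¹)³)) · ((d³)³)) · ((d⁴)³)) · ((d⁵)³)    [product of powers]
= (((d²⁷ · ((a⁻¹)³)) · ((d³)³)) · ((d⁴)³)) · ((d⁵)³)    [product of powers]
= (((d²⁷ · a⁻³) · ((d³)³)) · ((d⁴)³)) · ((d⁵)³)    [power of a power]
= (((d²⁷ · a⁻³) · d⁹) · ((d⁴)³)) · ((d⁵)³)    [power of a power]
= (((d²⁷ · a⁻³) · d⁹) · d¹²) · ((d⁵)³)    [power of a power]
= (((d²⁷ · a⁻³) · d⁹) · d¹²) · d¹⁵    [power of a power]
= a⁻³d⁶³    [product of powers]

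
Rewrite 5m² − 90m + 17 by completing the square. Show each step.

5m² − 90m + 17
= 5(m² − 18m) + 17    [factor out 5 from the m-terms]
= 5(m² − 18m + 81 − 81) + 17    [add and subtract 81 inside the bracket]
= 5(m − 9)² − 405 + 17    [perfect-square identity]
= 5(m − 9)² − 388    [combine constants]

5(m − 9)² − 388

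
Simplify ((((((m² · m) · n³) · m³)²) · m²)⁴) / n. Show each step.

m⁵⁶n²³

((((((m² · m) · n³) · m³)²) · m²)⁴) / n
= ((((((m² · m) · n³) · m³)²)⁴) · ((m²)⁴)) / n    [power of a product]
= (((((m² · m) · n³) · m³)⁸) · ((m²)⁴)) / n    [power of a power]
= (((((m² · m) · n³)⁸) · ((m³)⁸)) · ((m²)⁴)) / n    [power of a product]
= (((((m² · m)⁸) · ((n³)⁸)) · ((m³)⁸)) · ((m²)⁴)) / n    [power of a product]
= ((((((m²)⁸) · (m⁸)) · ((n³)⁸)) · ((m³)⁸)) · ((m²)⁴)) / n    [power of a product]
= ((((m¹⁶ · (m⁸)) · ((n³)⁸)) · ((m³)⁸)) · ((m²)⁴)) / n    [power of a power]
= (((m²⁴ · ((n³)⁸)) · ((m³)⁸)) · ((m²)⁴)) / n    [product of powers]
= (((m²⁴ · n²⁴) · ((m³)⁸)) · ((m²)⁴)) / n    [power of a power]
= (((m²⁴ · n²⁴) · m²⁴) · ((m²)⁴)) / n    [power of a power]
= (((m²⁴ · n²⁴) · m²⁴) · m⁸) / n    [power of a power]
= m⁵⁶n²³    [quotient of powers; product of powers]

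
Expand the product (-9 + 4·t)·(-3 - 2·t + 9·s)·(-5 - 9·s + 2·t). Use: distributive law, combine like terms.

(-9 + 4·t)·(-3 - 2·t + 9·s)·(-5 - 9·s + 2·t)
= (27 + 18·t - 81·s - 12·t - 8·t^2 + 36·s·t)·(-5 - 9·s + 2·t)    [distributive law]
= (27 + 6·t - 81·s - 8·t^2 + 36·s·t)·(-5 - 9·s + 2·t)    [combine like terms]
= -135 - 243·s + 54·t - 30·t - 54·s·t + 12·t^2 + 405·s + 729·s^2 - 162·s·t + 40·t^2 + 72·s·t^2 - 16·t^3 - 180·s·t - 324·s^2·t + 72·s·t^2    [distributive law]
= -135 + 162·s + 24·t - 396·s·t + 52·t^2 + 729·s^2 + 144·s·t^2 - 16·t^3 - 324·s^2·t    [combine like terms]

-135 + 162·s + 24·t - 396·s·t + 52·t^2 + 729·s^2 + 144·s·t^2 - 16·t^3 - 324·s^2·t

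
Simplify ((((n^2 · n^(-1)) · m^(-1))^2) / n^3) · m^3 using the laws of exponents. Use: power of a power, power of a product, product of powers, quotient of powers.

mn^(-1)

((((n^2 · n^(-1)) · m^(-1))^2) / n^3) · m^3
= ((((n^2 · n^(-1))^2) · ((m^(-1))^2)) / n^3) · m^3    [power of a product]
= (((((n^2)^2) · ((n^(-1))^2)) · ((m^(-1))^2)) / n^3) · m^3    [power of a product]
= (((n^4 · ((n^(-1))^2)) · ((m^(-1))^2)) / n^3) · m^3    [power of a power]
= (((n^4 · n^(-2)) · ((m^(-1))^2)) / n^3) · m^3    [power of a power]
= ((n^2 · ((m^(-1))^2)) / n^3) · m^3    [product of powers]
= ((n^2 · m^(-2)) / n^3) · m^3    [power of a power]
= mn^(-1)    [quotient of powers; product of powers]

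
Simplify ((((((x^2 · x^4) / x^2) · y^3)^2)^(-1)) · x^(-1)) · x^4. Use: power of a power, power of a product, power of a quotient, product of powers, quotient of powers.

x^(-5)y^(-6)

((((((x^2 · x^4) / x^2) · y^3)^2)^(-1)) · x^(-1)) · x^4
= (((((x^2 · x^4) / x^2) · y^3)^(-2)) · x^(-1)) · x^4    [power of a power]
= (((((x^2 · x^4) / x^2)^(-2)) · ((y^3)^(-2))) · x^(-1)) · x^4    [power of a product]
= (((((x^2 · x^4)^(-2)) / ((x^2)^(-2))) · ((y^3)^(-2))) · x^(-1)) · x^4    [power of a quotient]
= ((((((x^2)^(-2)) · ((x^4)^(-2))) / ((x^2)^(-2))) · ((y^3)^(-2))) · x^(-1)) · x^4    [power of a product]
= ((((x^(-4) · ((x^4)^(-2))) / ((x^2)^(-2))) · ((y^3)^(-2))) · x^(-1)) · x^4    [power of a power]
= ((((x^(-4) · x^(-8)) / ((x^2)^(-2))) · ((y^3)^(-2))) · x^(-1)) · x^4    [power of a power]
= (((x^(-12) / ((x^2)^(-2))) · ((y^3)^(-2))) · x^(-1)) · x^4    [product of powers]
= (((x^(-12) / x^(-4)) · ((y^3)^(-2))) · x^(-1)) · x^4    [power of a power]
= ((x^(-8) · ((y^3)^(-2))) · x^(-1)) · x^4    [quotient of powers]
= ((x^(-8) · y^(-6)) · x^(-1)) · x^4    [power of a power]
= x^(-5)y^(-6)    [product of powers]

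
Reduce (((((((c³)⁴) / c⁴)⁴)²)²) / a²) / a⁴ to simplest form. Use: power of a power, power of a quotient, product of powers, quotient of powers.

(((((((c³)⁴) / c⁴)⁴)²)²) / a²) / a⁴
= ((((((c³)⁴) / c⁴)⁴)⁴) / a²) / a⁴    [power of a power]
= (((((c³)⁴) / c⁴)¹⁶) / a²) / a⁴    [power of a power]
= (((((c³)⁴)¹⁶) / ((c⁴)¹⁶)) / a²) / a⁴    [power of a quotient]
= ((((c³)⁶⁴) / ((c⁴)¹⁶)) / a²) / a⁴    [power of a power]
= ((c¹⁹² / ((c⁴)¹⁶)) / a²) / a⁴    [power of a power]
= ((c¹⁹² / c⁶⁴) / a²) / a⁴    [power of a power]
= (c¹²⁸ / a²) / a⁴    [quotient of powers]
= a⁻⁶c¹²⁸    [quotient of powers; product of powers]

a⁻⁶c¹²⁸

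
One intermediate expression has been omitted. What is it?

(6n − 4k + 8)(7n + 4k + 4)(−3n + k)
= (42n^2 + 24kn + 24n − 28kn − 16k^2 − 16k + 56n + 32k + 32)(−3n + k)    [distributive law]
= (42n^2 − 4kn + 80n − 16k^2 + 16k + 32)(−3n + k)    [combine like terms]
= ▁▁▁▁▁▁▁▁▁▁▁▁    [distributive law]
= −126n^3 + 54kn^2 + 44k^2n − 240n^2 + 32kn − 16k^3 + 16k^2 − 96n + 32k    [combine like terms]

By distributive law:

−126n^3 + 42kn^2 + 12kn^2 − 4k^2n − 240n^2 + 80kn + 48k^2n − 16k^3 − 48kn + 16k^2 − 96n + 32k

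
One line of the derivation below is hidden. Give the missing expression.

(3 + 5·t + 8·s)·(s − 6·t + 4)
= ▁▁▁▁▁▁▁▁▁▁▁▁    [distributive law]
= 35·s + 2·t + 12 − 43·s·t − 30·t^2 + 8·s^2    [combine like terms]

After distributive law, the bracketed line is:

3·s − 18·t + 12 + 5·s·t − 30·t^2 + 20·t + 8·s^2 − 48·s·t + 32·s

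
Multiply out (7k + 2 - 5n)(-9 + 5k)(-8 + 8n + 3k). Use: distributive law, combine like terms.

(7k + 2 - 5n)(-9 + 5k)(-8 + 8n + 3k)
= (-63k + 35k^2 - 18 + 10k + 45n - 25kn)(-8 + 8n + 3k)    [distributive law]
= (-53k + 35k^2 - 18 + 45n - 25kn)(-8 + 8n + 3k)    [combine like terms]
= 424k - 424kn - 159k^2 - 280k^2 + 280k^2n + 105k^3 + 144 - 144n - 54k - 360n + 360n^2 + 135kn + 200kn - 200kn^2 - 75k^2n    [distributive law]
= 370k - 89kn - 439k^2 + 205k^2n + 105k^3 + 144 - 504n + 360n^2 - 200kn^2    [combine like terms]

370k - 89kn - 439k^2 + 205k^2n + 105k^3 + 144 - 504n + 360n^2 - 200kn^2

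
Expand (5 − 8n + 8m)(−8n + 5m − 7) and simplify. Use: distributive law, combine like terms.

(5 − 8n + 8m)(−8n + 5m − 7)
= −40n + 25m − 35 + 64n^2 − 40mn + 56n − 64mn + 40m^2 − 56m    [distributive law]
= 16n − 31m − 35 + 64n^2 − 104mn + 40m^2    [combine like terms]

16n − 31m − 35 + 64n^2 − 104mn + 40m^2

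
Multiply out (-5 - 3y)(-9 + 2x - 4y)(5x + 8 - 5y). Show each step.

(-5 - 3y)(-9 + 2x - 4y)(5x + 8 - 5y)
= (45 - 10x + 20y + 27y - 6xy + 12y^2)(5x + 8 - 5y)    [distributive law]
= (45 - 10x + 47y - 6xy + 12y^2)(5x + 8 - 5y)    [combine like terms]
= 225x + 360 - 225y - 50x^2 - 80x + 50xy + 235xy + 376y - 235y^2 - 30x^2y - 48xy + 30xy^2 + 60xy^2 + 96y^2 - 60y^3    [distributive law]
= 145x + 360 + 151y - 50x^2 + 237xy - 139y^2 - 30x^2y + 90xy^2 - 60y^3    [combine like terms]

145x + 360 + 151y - 50x^2 + 237xy - 139y^2 - 30x^2y + 90xy^2 - 60y^3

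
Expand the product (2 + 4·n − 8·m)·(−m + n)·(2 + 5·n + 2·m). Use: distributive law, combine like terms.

−4·m − 30·m·n + 12·m² + 4·n + 18·n² − 52·m·n² + 16·m²·n + 20·n³ + 16·m³

(2 + 4·n − 8·m)·(−m + n)·(2 + 5·n + 2·m)
= (−2·m + 2·n − 4·m·n + 4·n² + 8·m² − 8·m·n)·(2 + 5·n + 2·m)    [distributive law]
= (−2·m + 2·n − 12·m·n + 4·n² + 8·m²)·(2 + 5·n + 2·m)    [combine like terms]
= −4·m − 10·m·n − 4·m² + 4·n + 10·n² + 4·m·n − 24·m·n − 60·m·n² − 24·m²·n + 8·n² + 20·n³ + 8·m·n² + 16·m² + 40·m²·n + 16·m³    [distributive law]
= −4·m − 30·m·n + 12·m² + 4·n + 18·n² − 52·m·n² + 16·m²·n + 20·n³ + 16·m³    [combine like terms]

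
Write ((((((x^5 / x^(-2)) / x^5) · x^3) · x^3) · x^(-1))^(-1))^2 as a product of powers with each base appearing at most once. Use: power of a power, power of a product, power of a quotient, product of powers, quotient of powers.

((((((x^5 / x^(-2)) / x^5) · x^3) · x^3) · x^(-1))^(-1))^2
= (((((x^5 / x^(-2)) / x^5) · x^3) · x^3) · x^(-1))^(-2)    [power of a power]
= (((((x^5 / x^(-2)) / x^5) · x^3) · x^3)^(-2)) · ((x^(-1))^(-2))    [power of a product]
= (((((x^5 / x^(-2)) / x^5) · x^3)^(-2)) · ((x^3)^(-2))) · ((x^(-1))^(-2))    [power of a product]
= (((((x^5 / x^(-2)) / x^5)^(-2)) · ((x^3)^(-2))) · ((x^3)^(-2))) · ((x^(-1))^(-2))    [power of a product]
= (((((x^5 / x^(-2))^(-2)) / ((x^5)^(-2))) · ((x^3)^(-2))) · ((x^3)^(-2))) · ((x^(-1))^(-2))    [power of a quotient]
= ((((((x^5)^(-2)) / ((x^(-2))^(-2))) / ((x^5)^(-2))) · ((x^3)^(-2))) · ((x^3)^(-2))) · ((x^(-1))^(-2))    [power of a quotient]
= ((((x^(-10) / ((x^(-2))^(-2))) / ((x^5)^(-2))) · ((x^3)^(-2))) · ((x^3)^(-2))) · ((x^(-1))^(-2))    [power of a power]
= ((((x^(-10) / x^4) / ((x^5)^(-2))) · ((x^3)^(-2))) · ((x^3)^(-2))) · ((x^(-1))^(-2))    [power of a power]
= (((x^(-14) / ((x^5)^(-2))) · ((x^3)^(-2))) · ((x^3)^(-2))) · ((x^(-1))^(-2))    [quotient of powers]
= (((x^(-14) / x^(-10)) · ((x^3)^(-2))) · ((x^3)^(-2))) · ((x^(-1))^(-2))    [power of a power]
= ((x^(-4) · ((x^3)^(-2))) · ((x^3)^(-2))) · ((x^(-1))^(-2))    [quotient of powers]
= ((x^(-4) · x^(-6)) · ((x^3)^(-2))) · ((x^(-1))^(-2))    [power of a power]
= (x^(-10) · ((x^3)^(-2))) · ((x^(-1))^(-2))    [product of powers]
= (x^(-10) · x^(-6)) · ((x^(-1))^(-2))    [power of a power]
= x^(-16) · ((x^(-1))^(-2))    [product of powers]
= x^(-16) · x^2    [power of a power]
= x^(-14)    [product of powers]

x^(-14)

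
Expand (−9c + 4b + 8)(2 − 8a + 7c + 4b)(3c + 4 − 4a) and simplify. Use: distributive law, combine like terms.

(−9c + 4b + 8)(2 − 8a + 7c + 4b)(3c + 4 − 4a)
= (−18c + 72ac − 63c^2 − 36bc + 8b − 32ab + 28bc + 16b^2 + 16 − 64a + 56c + 32b)(3c + 4 − 4a)    [distributive law]
= (38c + 72ac − 63c^2 − 8bc + 40b − 32ab + 16b^2 + 16 − 64a)(3c + 4 − 4a)    [combine like terms]
= 114c^2 + 152c − 152ac + 216ac^2 + 288ac − 288a^2c − 189c^3 − 252c^2 + 252ac^2 − 24bc^2 − 32bc + 32abc + 120bc + 160b − 160ab − 96abc − 128ab + 128a^2b + 48b^2c + 64b^2 − 64ab^2 + 48c + 64 − 64a − 192ac − 256a + 256a^2    [distributive law]
= −138c^2 + 200c − 56ac + 468ac^2 − 288a^2c − 189c^3 − 24bc^2 + 88bc − 64abc + 160b − 288ab + 128a^2b + 48b^2c + 64b^2 − 64ab^2 + 64 − 320a + 256a^2    [combine like terms]

−138c^2 + 200c − 56ac + 468ac^2 − 288a^2c − 189c^3 − 24bc^2 + 88bc − 64abc + 160b − 288ab + 128a^2b + 48b^2c + 64b^2 − 64ab^2 + 64 − 320a + 256a^2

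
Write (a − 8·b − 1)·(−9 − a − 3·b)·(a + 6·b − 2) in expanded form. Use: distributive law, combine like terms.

(a − 8·b − 1)·(−9 − a − 3·b)·(a + 6·b − 2)
= (−9·a − a^2 − 3·a·b + 72·b + 8·a·b + 24·b^2 + 9 + a + 3·b)·(a + 6·b − 2)    [distributive law]
= (−8·a − a^2 + 5·a·b + 75·b + 24·b^2 + 9)·(a + 6·b − 2)    [combine like terms]
= −8·a^2 − 48·a·b + 16·a − a^3 − 6·a^2·b + 2·a^2 + 5·a^2·b + 30·a·b^2 − 10·a·b + 75·a·b + 450·b^2 − 150·b + 24·a·b^2 + 144·b^3 − 48·b^2 + 9·a + 54·b − 18    [distributive law]
= −6·a^2 + 17·a·b + 25·a − a^3 − a^2·b + 54·a·b^2 + 402·b^2 − 96·b + 144·b^3 − 18    [combine like terms]

−6·a^2 + 17·a·b + 25·a − a^3 − a^2·b + 54·a·b^2 + 402·b^2 − 96·b + 144·b^3 − 18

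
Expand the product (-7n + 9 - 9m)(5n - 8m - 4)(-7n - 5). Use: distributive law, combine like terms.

(-7n + 9 - 9m)(5n - 8m - 4)(-7n - 5)
= (-35n² + 56mn + 28n + 45n - 72m - 36 - 45mn + 72m² + 36m)(-7n - 5)    [distributive law]
= (-35n² + 11mn + 73n - 36m - 36 + 72m²)(-7n - 5)    [combine like terms]
= 245n³ + 175n² - 77mn² - 55mn - 511n² - 365n + 252mn + 180m + 252n + 180 - 504m²n - 360m²    [distributive law]
= 245n³ - 336n² - 77mn² + 197mn - 113n + 180m + 180 - 504m²n - 360m²    [combine like terms]

245n³ - 336n² - 77mn² + 197mn - 113n + 180m + 180 - 504m²n - 360m²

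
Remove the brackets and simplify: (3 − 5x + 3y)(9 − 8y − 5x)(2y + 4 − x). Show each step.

66y + 108 − 267x − 90y^2 − 23xy + 160x^2 + 74xy^2 + 25x^2y − 25x^3 − 48y^3

(3 − 5x + 3y)(9 − 8y − 5x)(2y + 4 − x)
= (27 − 24y − 15x − 45x + 40xy + 25x^2 + 27y − 24y^2 − 15xy)(2y + 4 − x)    [distributive law]
= (27 + 3y − 60x + 25xy + 25x^2 − 24y^2)(2y + 4 − x)    [combine like terms]
= 54y + 108 − 27x + 6y^2 + 12y − 3xy − 120xy − 240x + 60x^2 + 50xy^2 + 100xy − 25x^2y + 50x^2y + 100x^2 − 25x^3 − 48y^3 − 96y^2 + 24xy^2    [distributive law]
= 66y + 108 − 267x − 90y^2 − 23xy + 160x^2 + 74xy^2 + 25x^2y − 25x^3 − 48y^3    [combine like terms]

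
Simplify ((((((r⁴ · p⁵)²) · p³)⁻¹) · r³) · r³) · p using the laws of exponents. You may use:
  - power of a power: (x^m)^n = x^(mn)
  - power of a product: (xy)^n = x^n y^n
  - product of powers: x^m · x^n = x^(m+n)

((((((r⁴ · p⁵)²) · p³)⁻¹) · r³) · r³) · p
= ((((((r⁴ · p⁵)²)⁻¹) · ((p³)⁻¹)) · r³) · r³) · p    [power of a product]
= (((((r⁴ · p⁵)⁻²) · ((p³)⁻¹)) · r³) · r³) · p    [power of a power]
= ((((((r⁴)⁻²) · ((p⁵)⁻²)) · ((p³)⁻¹)) · r³) · r³) · p    [power of a product]
= ((((r⁻⁸ · ((p⁵)⁻²)) · ((p³)⁻¹)) · r³) · r³) · p    [power of a power]
= ((((r⁻⁸ · p⁻¹⁰) · ((p³)⁻¹)) · r³) · r³) · p    [power of a power]
= ((((r⁻⁸ · p⁻¹⁰) · p⁻³) · r³) · r³) · p    [power of a power]
= p⁻¹²r⁻²    [product of powers]

p⁻¹²r⁻²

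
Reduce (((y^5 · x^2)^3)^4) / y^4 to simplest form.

(((y^5 · x^2)^3)^4) / y^4
= ((y^5 · x^2)^12) / y^4    [power of a power]
= (((y^5)^12) · ((x^2)^12)) / y^4    [power of a product]
= (y^60 · ((x^2)^12)) / y^4    [power of a power]
= (y^60 · x^24) / y^4    [power of a power]
= x^24y^56    [quotient of powers]

x^24y^56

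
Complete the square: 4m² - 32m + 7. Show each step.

4m² - 32m + 7
= 4(m² - 8m) + 7    [factor out 4 from the m-terms]
= 4(m² - 8m + 16 - 16) + 7    [add and subtract 16 inside the bracket]
= 4(m - 4)² - 64 + 7    [perfect-square identity]
= 4(m - 4)² - 57    [combine constants]

4(m - 4)² - 57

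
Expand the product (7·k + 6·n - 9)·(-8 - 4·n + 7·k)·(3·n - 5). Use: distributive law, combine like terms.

-427·k·n + 595·k + 42·k·n^2 + 147·k^2·n - 245·k^2 + 84·n^2 + 276·n - 72·n^3 - 360

(7·k + 6·n - 9)·(-8 - 4·n + 7·k)·(3·n - 5)
= (-56·k - 28·k·n + 49·k^2 - 48·n - 24·n^2 + 42·k·n + 72 + 36·n - 63·k)·(3·n - 5)    [distributive law]
= (-119·k + 14·k·n + 49·k^2 - 12·n - 24·n^2 + 72)·(3·n - 5)    [combine like terms]
= -357·k·n + 595·k + 42·k·n^2 - 70·k·n + 147·k^2·n - 245·k^2 - 36·n^2 + 60·n - 72·n^3 + 120·n^2 + 216·n - 360    [distributive law]
= -427·k·n + 595·k + 42·k·n^2 + 147·k^2·n - 245·k^2 + 84·n^2 + 276·n - 72·n^3 - 360    [combine like terms]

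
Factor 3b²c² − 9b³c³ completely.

3b²c²(1 − 3bc)

3b²c² − 9b³c³
= 3(b²c² − 3b³c³)    [factor out 3]
= 3b²c²(1 − 3bc)    [factor out b²c²]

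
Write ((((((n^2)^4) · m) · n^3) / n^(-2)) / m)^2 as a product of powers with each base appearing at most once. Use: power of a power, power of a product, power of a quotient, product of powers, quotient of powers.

((((((n^2)^4) · m) · n^3) / n^(-2)) / m)^2
= ((((((n^2)^4) · m) · n^3) / n^(-2))^2) / (m^2)    [power of a quotient]
= ((((((n^2)^4) · m) · n^3)^2) / ((n^(-2))^2)) / (m^2)    [power of a quotient]
= ((((((n^2)^4) · m)^2) · ((n^3)^2)) / ((n^(-2))^2)) / (m^2)    [power of a product]
= ((((((n^2)^4)^2) · (m^2)) · ((n^3)^2)) / ((n^(-2))^2)) / (m^2)    [power of a product]
= (((((n^2)^8) · (m^2)) · ((n^3)^2)) / ((n^(-2))^2)) / (m^2)    [power of a power]
= (((n^16 · (m^2)) · ((n^3)^2)) / ((n^(-2))^2)) / (m^2)    [power of a power]
= (((n^16 · m^2) · n^6) / ((n^(-2))^2)) / (m^2)    [power of a power]
= (((n^16 · m^2) · n^6) / n^(-4)) / (m^2)    [power of a power]
= n^26    [quotient of powers; product of powers]

n^26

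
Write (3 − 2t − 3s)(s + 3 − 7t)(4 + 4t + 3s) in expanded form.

(3 − 2t − 3s)(s + 3 − 7t)(4 + 4t + 3s)
= (3s + 9 − 21t − 2st − 6t + 14t^2 − 3s^2 − 9s + 21st)(4 + 4t + 3s)    [distributive law]
= (−6s + 9 − 27t + 19st + 14t^2 − 3s^2)(4 + 4t + 3s)    [combine like terms]
= −24s − 24st − 18s^2 + 36 + 36t + 27s − 108t − 108t^2 − 81st + 76st + 76st^2 + 57s^2t + 56t^2 + 56t^3 + 42st^2 − 12s^2 − 12s^2t − 9s^3    [distributive law]
= 3s − 29st − 30s^2 + 36 − 72t − 52t^2 + 118st^2 + 45s^2t + 56t^3 − 9s^3    [combine like terms]

3s − 29st − 30s^2 + 36 − 72t − 52t^2 + 118st^2 + 45s^2t + 56t^3 − 9s^3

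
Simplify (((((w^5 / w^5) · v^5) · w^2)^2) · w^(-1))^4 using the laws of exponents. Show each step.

(((((w^5 / w^5) · v^5) · w^2)^2) · w^(-1))^4
= (((((w^5 / w^5) · v^5) · w^2)^2)^4) · ((w^(-1))^4)    [power of a product]
= ((((w^5 / w^5) · v^5) · w^2)^8) · ((w^(-1))^4)    [power of a power]
= ((((w^5 / w^5) · v^5)^8) · ((w^2)^8)) · ((w^(-1))^4)    [power of a product]
= ((((w^5 / w^5)^8) · ((v^5)^8)) · ((w^2)^8)) · ((w^(-1))^4)    [power of a product]
= (((((w^5)^8) / ((w^5)^8)) · ((v^5)^8)) · ((w^2)^8)) · ((w^(-1))^4)    [power of a quotient]
= (((w^40 / ((w^5)^8)) · ((v^5)^8)) · ((w^2)^8)) · ((w^(-1))^4)    [power of a power]
= (((w^40 / w^40) · ((v^5)^8)) · ((w^2)^8)) · ((w^(-1))^4)    [power of a power]
= ((w^0 · ((v^5)^8)) · ((w^2)^8)) · ((w^(-1))^4)    [quotient of powers]
= ((w^0 · v^40) · ((w^2)^8)) · ((w^(-1))^4)    [power of a power]
= ((w^0 · v^40) · w^16) · ((w^(-1))^4)    [power of a power]
= ((w^0 · v^40) · w^16) · w^(-4)    [power of a power]
= v^40w^12    [product of powers]

v^40w^12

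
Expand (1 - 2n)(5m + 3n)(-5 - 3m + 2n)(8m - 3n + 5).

-275m² + 210mn - 125m - 120m³ + 603m²n + 125mn² + 225n² - 75n - 168n³ + 240m³n - 106m²n² - 90mn³ + 36n⁴

(1 - 2n)(5m + 3n)(-5 - 3m + 2n)(8m - 3n + 5)
= (5m + 3n - 10mn - 6n²)(-5 - 3m + 2n)(8m - 3n + 5)    [distributive law]
= (-25m - 15m² + 10mn - 15n - 9mn + 6n² + 50mn + 30m²n - 20mn² + 30n² + 18mn² - 12n³)(8m - 3n + 5)    [distributive law]
= (-25m - 15m² + 51mn - 15n + 36n² + 30m²n - 2mn² - 12n³)(8m - 3n + 5)    [combine like terms]
= -200m² + 75mn - 125m - 120m³ + 45m²n - 75m² + 408m²n - 153mn² + 255mn - 120mn + 45n² - 75n + 288mn² - 108n³ + 180n² + 240m³n - 90m²n² + 150m²n - 16m²n² + 6mn³ - 10mn² - 96mn³ + 36n⁴ - 60n³    [distributive law]
= -275m² + 210mn - 125m - 120m³ + 603m²n + 125mn² + 225n² - 75n - 168n³ + 240m³n - 106m²n² - 90mn³ + 36n⁴    [combine like terms]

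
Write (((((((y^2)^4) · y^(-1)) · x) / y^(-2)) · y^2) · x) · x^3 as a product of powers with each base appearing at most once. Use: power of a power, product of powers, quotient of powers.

x^5·y^11

(((((((y^2)^4) · y^(-1)) · x) / y^(-2)) · y^2) · x) · x^3
= (((((y^8 · y^(-1)) · x) / y^(-2)) · y^2) · x) · x^3    [power of a power]
= ((((y^7 · x) / y^(-2)) · y^2) · x) · x^3    [product of powers]
= x^5·y^11    [quotient of powers; product of powers]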